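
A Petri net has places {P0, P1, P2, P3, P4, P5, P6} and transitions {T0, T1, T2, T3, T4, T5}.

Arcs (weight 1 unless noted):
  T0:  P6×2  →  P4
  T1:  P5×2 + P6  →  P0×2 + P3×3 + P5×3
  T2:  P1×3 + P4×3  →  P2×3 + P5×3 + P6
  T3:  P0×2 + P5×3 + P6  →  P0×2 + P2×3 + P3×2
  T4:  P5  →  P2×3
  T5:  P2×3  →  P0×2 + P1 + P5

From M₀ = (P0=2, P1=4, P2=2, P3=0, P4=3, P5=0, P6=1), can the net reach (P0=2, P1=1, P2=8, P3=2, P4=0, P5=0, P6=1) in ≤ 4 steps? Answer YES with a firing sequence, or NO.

step 1: fire T2:  (P0=2, P1=4, P2=2, P3=0, P4=3, P5=0, P6=1) → (P0=2, P1=1, P2=5, P3=0, P4=0, P5=3, P6=2)
step 2: fire T3:  (P0=2, P1=1, P2=5, P3=0, P4=0, P5=3, P6=2) → (P0=2, P1=1, P2=8, P3=2, P4=0, P5=0, P6=1)

YES — reachable via ⟨T2, T3⟩ (2 firings)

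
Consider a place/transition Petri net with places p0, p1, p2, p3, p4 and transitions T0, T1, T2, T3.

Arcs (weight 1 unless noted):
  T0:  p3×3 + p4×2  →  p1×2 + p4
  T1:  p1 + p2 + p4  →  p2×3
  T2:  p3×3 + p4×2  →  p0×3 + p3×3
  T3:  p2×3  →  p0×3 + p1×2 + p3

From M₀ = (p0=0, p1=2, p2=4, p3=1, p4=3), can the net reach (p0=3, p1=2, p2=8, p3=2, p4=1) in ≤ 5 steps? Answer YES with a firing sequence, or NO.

depth 0: 1 marking
depth 1: 3 markings reached so far
depth 2: 5 markings reached so far
depth 3: 7 markings reached so far
depth 4: 11 markings reached so far
depth 5: 12 markings reached so far
target is not among the 12 markings reachable within 5 steps

NO — not reachable within 5 firings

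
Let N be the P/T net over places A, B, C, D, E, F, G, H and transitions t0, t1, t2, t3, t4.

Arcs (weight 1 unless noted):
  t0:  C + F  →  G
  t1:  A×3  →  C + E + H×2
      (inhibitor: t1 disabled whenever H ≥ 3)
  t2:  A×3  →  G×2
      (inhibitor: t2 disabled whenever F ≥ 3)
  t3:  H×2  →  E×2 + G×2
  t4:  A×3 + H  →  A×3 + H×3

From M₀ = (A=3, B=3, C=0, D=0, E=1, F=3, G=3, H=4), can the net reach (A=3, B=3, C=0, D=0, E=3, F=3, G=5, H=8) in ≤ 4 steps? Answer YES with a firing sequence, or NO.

YES — reachable via ⟨t3, t4, t4, t4⟩ (4 firings)

step 1: fire t3:  (A=3, B=3, C=0, D=0, E=1, F=3, G=3, H=4) → (A=3, B=3, C=0, D=0, E=3, F=3, G=5, H=2)
step 2: fire t4:  (A=3, B=3, C=0, D=0, E=3, F=3, G=5, H=2) → (A=3, B=3, C=0, D=0, E=3, F=3, G=5, H=4)
step 3: fire t4:  (A=3, B=3, C=0, D=0, E=3, F=3, G=5, H=4) → (A=3, B=3, C=0, D=0, E=3, F=3, G=5, H=6)
step 4: fire t4:  (A=3, B=3, C=0, D=0, E=3, F=3, G=5, H=6) → (A=3, B=3, C=0, D=0, E=3, F=3, G=5, H=8)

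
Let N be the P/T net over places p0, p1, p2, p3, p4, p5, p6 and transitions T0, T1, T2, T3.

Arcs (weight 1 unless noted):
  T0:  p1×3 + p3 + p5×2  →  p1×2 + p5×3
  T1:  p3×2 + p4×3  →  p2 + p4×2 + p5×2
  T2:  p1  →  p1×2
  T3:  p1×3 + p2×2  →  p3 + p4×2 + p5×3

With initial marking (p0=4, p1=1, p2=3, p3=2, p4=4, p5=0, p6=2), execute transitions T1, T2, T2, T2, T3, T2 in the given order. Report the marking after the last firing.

(p0=4, p1=2, p2=2, p3=1, p4=5, p5=5, p6=2)

step 1: fire T1:  (p0=4, p1=1, p2=3, p3=2, p4=4, p5=0, p6=2) → (p0=4, p1=1, p2=4, p3=0, p4=3, p5=2, p6=2)
step 2: fire T2:  (p0=4, p1=1, p2=4, p3=0, p4=3, p5=2, p6=2) → (p0=4, p1=2, p2=4, p3=0, p4=3, p5=2, p6=2)
step 3: fire T2:  (p0=4, p1=2, p2=4, p3=0, p4=3, p5=2, p6=2) → (p0=4, p1=3, p2=4, p3=0, p4=3, p5=2, p6=2)
step 4: fire T2:  (p0=4, p1=3, p2=4, p3=0, p4=3, p5=2, p6=2) → (p0=4, p1=4, p2=4, p3=0, p4=3, p5=2, p6=2)
step 5: fire T3:  (p0=4, p1=4, p2=4, p3=0, p4=3, p5=2, p6=2) → (p0=4, p1=1, p2=2, p3=1, p4=5, p5=5, p6=2)
step 6: fire T2:  (p0=4, p1=1, p2=2, p3=1, p4=5, p5=5, p6=2) → (p0=4, p1=2, p2=2, p3=1, p4=5, p5=5, p6=2)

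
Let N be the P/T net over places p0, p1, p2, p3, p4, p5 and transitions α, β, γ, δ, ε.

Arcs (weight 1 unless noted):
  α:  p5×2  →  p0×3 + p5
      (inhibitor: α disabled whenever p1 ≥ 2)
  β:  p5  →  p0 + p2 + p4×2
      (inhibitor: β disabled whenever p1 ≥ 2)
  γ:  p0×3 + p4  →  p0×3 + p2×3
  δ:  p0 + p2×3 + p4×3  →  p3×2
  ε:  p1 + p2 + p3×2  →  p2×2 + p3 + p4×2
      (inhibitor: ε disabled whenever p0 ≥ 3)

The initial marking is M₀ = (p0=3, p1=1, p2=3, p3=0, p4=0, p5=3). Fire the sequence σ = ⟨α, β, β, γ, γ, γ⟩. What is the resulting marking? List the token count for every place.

step 1: fire α:  (p0=3, p1=1, p2=3, p3=0, p4=0, p5=3) → (p0=6, p1=1, p2=3, p3=0, p4=0, p5=2)
step 2: fire β:  (p0=6, p1=1, p2=3, p3=0, p4=0, p5=2) → (p0=7, p1=1, p2=4, p3=0, p4=2, p5=1)
step 3: fire β:  (p0=7, p1=1, p2=4, p3=0, p4=2, p5=1) → (p0=8, p1=1, p2=5, p3=0, p4=4, p5=0)
step 4: fire γ:  (p0=8, p1=1, p2=5, p3=0, p4=4, p5=0) → (p0=8, p1=1, p2=8, p3=0, p4=3, p5=0)
step 5: fire γ:  (p0=8, p1=1, p2=8, p3=0, p4=3, p5=0) → (p0=8, p1=1, p2=11, p3=0, p4=2, p5=0)
step 6: fire γ:  (p0=8, p1=1, p2=11, p3=0, p4=2, p5=0) → (p0=8, p1=1, p2=14, p3=0, p4=1, p5=0)

(p0=8, p1=1, p2=14, p3=0, p4=1, p5=0)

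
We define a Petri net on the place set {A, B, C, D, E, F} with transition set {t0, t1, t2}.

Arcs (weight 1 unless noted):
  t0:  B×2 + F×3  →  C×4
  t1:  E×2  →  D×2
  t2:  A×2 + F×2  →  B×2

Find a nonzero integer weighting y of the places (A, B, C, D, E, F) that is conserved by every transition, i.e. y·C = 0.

y = (A:2, B:2, C:1, D:0, E:0, F:0)

Incidence matrix C (rows=places, cols=transitions):
       t0   t1   t2
    A   0    0   -2
    B  -2    0    2
    C   4    0    0
    D   0    2    0
    E   0   -2    0
    F  -3    0   -2

Candidate y = [2, 2, 1, 0, 0, 0]; check y·C column-wise:
  col t0: 2·0 + 2·-2 + 1·4 + 0·-3 = 0
  col t1: 2·0 + 2·0 + 1·0 + 0·2 + 0·-2 = 0
  col t2: 2·-2 + 2·2 + 1·0 + 0·-2 = 0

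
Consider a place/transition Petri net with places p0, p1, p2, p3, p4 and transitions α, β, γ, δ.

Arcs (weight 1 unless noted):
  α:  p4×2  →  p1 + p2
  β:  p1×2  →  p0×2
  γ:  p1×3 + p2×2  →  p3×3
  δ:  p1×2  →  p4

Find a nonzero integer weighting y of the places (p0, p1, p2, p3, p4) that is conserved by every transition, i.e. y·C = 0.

y = (p0:1, p1:1, p2:3, p3:3, p4:2)

Incidence matrix C (rows=places, cols=transitions):
        α    β    γ    δ
   p0   0    2    0    0
   p1   1   -2   -3   -2
   p2   1    0   -2    0
   p3   0    0    3    0
   p4  -2    0    0    1

Candidate y = [1, 1, 3, 3, 2]; check y·C column-wise:
  col α: 1·0 + 1·1 + 3·1 + 3·0 + 2·-2 = 0
  col β: 1·2 + 1·-2 + 3·0 + 3·0 + 2·0 = 0
  col γ: 1·0 + 1·-3 + 3·-2 + 3·3 + 2·0 = 0
  col δ: 1·0 + 1·-2 + 3·0 + 3·0 + 2·1 = 0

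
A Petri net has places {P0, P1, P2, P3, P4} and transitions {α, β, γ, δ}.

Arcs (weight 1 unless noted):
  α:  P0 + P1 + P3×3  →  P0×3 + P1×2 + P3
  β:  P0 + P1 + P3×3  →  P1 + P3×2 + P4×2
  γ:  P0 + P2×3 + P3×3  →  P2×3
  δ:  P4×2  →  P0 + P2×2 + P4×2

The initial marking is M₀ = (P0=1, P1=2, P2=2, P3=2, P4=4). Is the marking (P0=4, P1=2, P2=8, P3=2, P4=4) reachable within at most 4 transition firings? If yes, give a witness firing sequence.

YES — reachable via ⟨δ, δ, δ⟩ (3 firings)

step 1: fire δ:  (P0=1, P1=2, P2=2, P3=2, P4=4) → (P0=2, P1=2, P2=4, P3=2, P4=4)
step 2: fire δ:  (P0=2, P1=2, P2=4, P3=2, P4=4) → (P0=3, P1=2, P2=6, P3=2, P4=4)
step 3: fire δ:  (P0=3, P1=2, P2=6, P3=2, P4=4) → (P0=4, P1=2, P2=8, P3=2, P4=4)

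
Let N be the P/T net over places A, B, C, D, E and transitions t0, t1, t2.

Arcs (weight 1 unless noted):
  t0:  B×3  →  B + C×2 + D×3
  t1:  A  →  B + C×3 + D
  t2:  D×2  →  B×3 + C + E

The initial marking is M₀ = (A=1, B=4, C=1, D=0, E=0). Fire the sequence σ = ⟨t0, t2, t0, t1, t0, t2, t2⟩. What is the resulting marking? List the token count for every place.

step 1: fire t0:  (A=1, B=4, C=1, D=0, E=0) → (A=1, B=2, C=3, D=3, E=0)
step 2: fire t2:  (A=1, B=2, C=3, D=3, E=0) → (A=1, B=5, C=4, D=1, E=1)
step 3: fire t0:  (A=1, B=5, C=4, D=1, E=1) → (A=1, B=3, C=6, D=4, E=1)
step 4: fire t1:  (A=1, B=3, C=6, D=4, E=1) → (A=0, B=4, C=9, D=5, E=1)
step 5: fire t0:  (A=0, B=4, C=9, D=5, E=1) → (A=0, B=2, C=11, D=8, E=1)
step 6: fire t2:  (A=0, B=2, C=11, D=8, E=1) → (A=0, B=5, C=12, D=6, E=2)
step 7: fire t2:  (A=0, B=5, C=12, D=6, E=2) → (A=0, B=8, C=13, D=4, E=3)

(A=0, B=8, C=13, D=4, E=3)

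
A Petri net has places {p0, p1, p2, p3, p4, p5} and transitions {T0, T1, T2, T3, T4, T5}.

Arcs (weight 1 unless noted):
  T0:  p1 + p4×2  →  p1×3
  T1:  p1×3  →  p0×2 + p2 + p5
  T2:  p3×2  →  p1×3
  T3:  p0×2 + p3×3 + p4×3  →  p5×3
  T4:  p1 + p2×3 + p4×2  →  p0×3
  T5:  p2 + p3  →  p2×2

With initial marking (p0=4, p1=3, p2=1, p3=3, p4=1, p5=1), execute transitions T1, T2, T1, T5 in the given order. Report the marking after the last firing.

(p0=8, p1=0, p2=4, p3=0, p4=1, p5=3)

step 1: fire T1:  (p0=4, p1=3, p2=1, p3=3, p4=1, p5=1) → (p0=6, p1=0, p2=2, p3=3, p4=1, p5=2)
step 2: fire T2:  (p0=6, p1=0, p2=2, p3=3, p4=1, p5=2) → (p0=6, p1=3, p2=2, p3=1, p4=1, p5=2)
step 3: fire T1:  (p0=6, p1=3, p2=2, p3=1, p4=1, p5=2) → (p0=8, p1=0, p2=3, p3=1, p4=1, p5=3)
step 4: fire T5:  (p0=8, p1=0, p2=3, p3=1, p4=1, p5=3) → (p0=8, p1=0, p2=4, p3=0, p4=1, p5=3)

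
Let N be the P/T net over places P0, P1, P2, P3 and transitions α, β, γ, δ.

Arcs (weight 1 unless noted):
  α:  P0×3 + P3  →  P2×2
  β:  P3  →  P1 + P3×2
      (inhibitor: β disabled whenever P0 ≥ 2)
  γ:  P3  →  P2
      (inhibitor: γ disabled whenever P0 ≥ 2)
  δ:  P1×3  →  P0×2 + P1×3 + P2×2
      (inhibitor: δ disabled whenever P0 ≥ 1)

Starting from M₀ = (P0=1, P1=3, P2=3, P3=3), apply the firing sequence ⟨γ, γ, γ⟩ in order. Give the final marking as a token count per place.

step 1: fire γ:  (P0=1, P1=3, P2=3, P3=3) → (P0=1, P1=3, P2=4, P3=2)
step 2: fire γ:  (P0=1, P1=3, P2=4, P3=2) → (P0=1, P1=3, P2=5, P3=1)
step 3: fire γ:  (P0=1, P1=3, P2=5, P3=1) → (P0=1, P1=3, P2=6, P3=0)

(P0=1, P1=3, P2=6, P3=0)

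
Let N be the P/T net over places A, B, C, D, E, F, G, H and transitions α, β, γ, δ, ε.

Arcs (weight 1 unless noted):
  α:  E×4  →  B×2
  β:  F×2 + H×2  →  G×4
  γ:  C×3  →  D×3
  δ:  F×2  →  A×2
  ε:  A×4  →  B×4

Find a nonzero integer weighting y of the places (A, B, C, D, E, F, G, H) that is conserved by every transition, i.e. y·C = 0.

y = (A:0, B:0, C:1, D:1, E:0, F:0, G:0, H:0)

Incidence matrix C (rows=places, cols=transitions):
        α    β    γ    δ    ε
    A   0    0    0    2   -4
    B   2    0    0    0    4
    C   0    0   -3    0    0
    D   0    0    3    0    0
    E  -4    0    0    0    0
    F   0   -2    0   -2    0
    G   0    4    0    0    0
    H   0   -2    0    0    0

Candidate y = [0, 0, 1, 1, 0, 0, 0, 0]; check y·C column-wise:
  col α: 0·2 + 1·0 + 1·0 + 0·-4 = 0
  col β: 1·0 + 1·0 + 0·-2 + 0·4 + 0·-2 = 0
  col γ: 1·-3 + 1·3 = 0
  col δ: 0·2 + 1·0 + 1·0 + 0·-2 = 0
  col ε: 0·-4 + 0·4 + 1·0 + 1·0 = 0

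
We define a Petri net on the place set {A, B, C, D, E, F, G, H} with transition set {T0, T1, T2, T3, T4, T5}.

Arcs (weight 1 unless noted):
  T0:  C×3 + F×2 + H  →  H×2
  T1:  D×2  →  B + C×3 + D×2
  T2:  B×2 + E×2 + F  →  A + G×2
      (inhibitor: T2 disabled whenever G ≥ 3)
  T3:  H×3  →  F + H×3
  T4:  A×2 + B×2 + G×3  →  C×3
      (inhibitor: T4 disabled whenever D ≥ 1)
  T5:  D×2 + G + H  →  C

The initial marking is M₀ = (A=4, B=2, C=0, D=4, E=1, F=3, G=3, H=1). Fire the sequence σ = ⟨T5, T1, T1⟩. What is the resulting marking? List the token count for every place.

(A=4, B=4, C=7, D=2, E=1, F=3, G=2, H=0)

step 1: fire T5:  (A=4, B=2, C=0, D=4, E=1, F=3, G=3, H=1) → (A=4, B=2, C=1, D=2, E=1, F=3, G=2, H=0)
step 2: fire T1:  (A=4, B=2, C=1, D=2, E=1, F=3, G=2, H=0) → (A=4, B=3, C=4, D=2, E=1, F=3, G=2, H=0)
step 3: fire T1:  (A=4, B=3, C=4, D=2, E=1, F=3, G=2, H=0) → (A=4, B=4, C=7, D=2, E=1, F=3, G=2, H=0)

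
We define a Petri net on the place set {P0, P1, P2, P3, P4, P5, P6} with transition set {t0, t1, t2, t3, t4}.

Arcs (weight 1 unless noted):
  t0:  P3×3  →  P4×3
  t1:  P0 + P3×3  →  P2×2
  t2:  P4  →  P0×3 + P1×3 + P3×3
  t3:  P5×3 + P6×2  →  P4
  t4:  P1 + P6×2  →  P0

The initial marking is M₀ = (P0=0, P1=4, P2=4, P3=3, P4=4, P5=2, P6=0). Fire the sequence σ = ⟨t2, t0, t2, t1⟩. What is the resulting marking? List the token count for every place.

step 1: fire t2:  (P0=0, P1=4, P2=4, P3=3, P4=4, P5=2, P6=0) → (P0=3, P1=7, P2=4, P3=6, P4=3, P5=2, P6=0)
step 2: fire t0:  (P0=3, P1=7, P2=4, P3=6, P4=3, P5=2, P6=0) → (P0=3, P1=7, P2=4, P3=3, P4=6, P5=2, P6=0)
step 3: fire t2:  (P0=3, P1=7, P2=4, P3=3, P4=6, P5=2, P6=0) → (P0=6, P1=10, P2=4, P3=6, P4=5, P5=2, P6=0)
step 4: fire t1:  (P0=6, P1=10, P2=4, P3=6, P4=5, P5=2, P6=0) → (P0=5, P1=10, P2=6, P3=3, P4=5, P5=2, P6=0)

(P0=5, P1=10, P2=6, P3=3, P4=5, P5=2, P6=0)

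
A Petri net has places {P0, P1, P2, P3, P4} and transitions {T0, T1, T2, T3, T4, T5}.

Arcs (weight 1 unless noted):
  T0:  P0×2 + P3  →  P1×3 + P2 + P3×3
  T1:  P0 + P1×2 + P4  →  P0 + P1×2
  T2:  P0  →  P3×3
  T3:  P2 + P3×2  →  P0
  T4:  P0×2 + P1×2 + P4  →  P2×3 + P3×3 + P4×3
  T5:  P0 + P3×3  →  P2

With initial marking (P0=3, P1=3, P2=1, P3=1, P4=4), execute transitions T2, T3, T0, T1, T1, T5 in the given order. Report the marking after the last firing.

(P0=0, P1=6, P2=2, P3=1, P4=2)

step 1: fire T2:  (P0=3, P1=3, P2=1, P3=1, P4=4) → (P0=2, P1=3, P2=1, P3=4, P4=4)
step 2: fire T3:  (P0=2, P1=3, P2=1, P3=4, P4=4) → (P0=3, P1=3, P2=0, P3=2, P4=4)
step 3: fire T0:  (P0=3, P1=3, P2=0, P3=2, P4=4) → (P0=1, P1=6, P2=1, P3=4, P4=4)
step 4: fire T1:  (P0=1, P1=6, P2=1, P3=4, P4=4) → (P0=1, P1=6, P2=1, P3=4, P4=3)
step 5: fire T1:  (P0=1, P1=6, P2=1, P3=4, P4=3) → (P0=1, P1=6, P2=1, P3=4, P4=2)
step 6: fire T5:  (P0=1, P1=6, P2=1, P3=4, P4=2) → (P0=0, P1=6, P2=2, P3=1, P4=2)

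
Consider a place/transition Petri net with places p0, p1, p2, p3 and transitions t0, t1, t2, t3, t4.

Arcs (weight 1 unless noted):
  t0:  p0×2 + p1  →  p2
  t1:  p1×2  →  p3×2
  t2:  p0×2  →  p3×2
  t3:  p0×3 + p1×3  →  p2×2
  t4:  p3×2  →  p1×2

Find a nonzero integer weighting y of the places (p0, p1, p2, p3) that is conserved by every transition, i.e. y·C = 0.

y = (p0:1, p1:1, p2:3, p3:1)

Incidence matrix C (rows=places, cols=transitions):
       t0   t1   t2   t3   t4
   p0  -2    0   -2   -3    0
   p1  -1   -2    0   -3    2
   p2   1    0    0    2    0
   p3   0    2    2    0   -2

Candidate y = [1, 1, 3, 1]; check y·C column-wise:
  col t0: 1·-2 + 1·-1 + 3·1 + 1·0 = 0
  col t1: 1·0 + 1·-2 + 3·0 + 1·2 = 0
  col t2: 1·-2 + 1·0 + 3·0 + 1·2 = 0
  col t3: 1·-3 + 1·-3 + 3·2 + 1·0 = 0
  col t4: 1·0 + 1·2 + 3·0 + 1·-2 = 0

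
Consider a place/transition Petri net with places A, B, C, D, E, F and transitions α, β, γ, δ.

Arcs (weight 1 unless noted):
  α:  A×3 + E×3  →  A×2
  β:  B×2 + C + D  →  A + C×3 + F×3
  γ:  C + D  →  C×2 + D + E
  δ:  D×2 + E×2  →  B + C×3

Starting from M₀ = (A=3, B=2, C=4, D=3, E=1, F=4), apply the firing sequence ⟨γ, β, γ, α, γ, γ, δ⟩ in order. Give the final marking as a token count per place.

step 1: fire γ:  (A=3, B=2, C=4, D=3, E=1, F=4) → (A=3, B=2, C=5, D=3, E=2, F=4)
step 2: fire β:  (A=3, B=2, C=5, D=3, E=2, F=4) → (A=4, B=0, C=7, D=2, E=2, F=7)
step 3: fire γ:  (A=4, B=0, C=7, D=2, E=2, F=7) → (A=4, B=0, C=8, D=2, E=3, F=7)
step 4: fire α:  (A=4, B=0, C=8, D=2, E=3, F=7) → (A=3, B=0, C=8, D=2, E=0, F=7)
step 5: fire γ:  (A=3, B=0, C=8, D=2, E=0, F=7) → (A=3, B=0, C=9, D=2, E=1, F=7)
step 6: fire γ:  (A=3, B=0, C=9, D=2, E=1, F=7) → (A=3, B=0, C=10, D=2, E=2, F=7)
step 7: fire δ:  (A=3, B=0, C=10, D=2, E=2, F=7) → (A=3, B=1, C=13, D=0, E=0, F=7)

(A=3, B=1, C=13, D=0, E=0, F=7)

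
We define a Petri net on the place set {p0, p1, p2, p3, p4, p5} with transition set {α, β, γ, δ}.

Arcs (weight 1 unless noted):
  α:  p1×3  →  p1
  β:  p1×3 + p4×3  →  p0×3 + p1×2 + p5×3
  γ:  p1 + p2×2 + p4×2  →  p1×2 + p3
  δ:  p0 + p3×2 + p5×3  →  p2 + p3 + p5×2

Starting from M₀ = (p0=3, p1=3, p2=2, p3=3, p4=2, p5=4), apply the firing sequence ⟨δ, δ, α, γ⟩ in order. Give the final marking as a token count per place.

step 1: fire δ:  (p0=3, p1=3, p2=2, p3=3, p4=2, p5=4) → (p0=2, p1=3, p2=3, p3=2, p4=2, p5=3)
step 2: fire δ:  (p0=2, p1=3, p2=3, p3=2, p4=2, p5=3) → (p0=1, p1=3, p2=4, p3=1, p4=2, p5=2)
step 3: fire α:  (p0=1, p1=3, p2=4, p3=1, p4=2, p5=2) → (p0=1, p1=1, p2=4, p3=1, p4=2, p5=2)
step 4: fire γ:  (p0=1, p1=1, p2=4, p3=1, p4=2, p5=2) → (p0=1, p1=2, p2=2, p3=2, p4=0, p5=2)

(p0=1, p1=2, p2=2, p3=2, p4=0, p5=2)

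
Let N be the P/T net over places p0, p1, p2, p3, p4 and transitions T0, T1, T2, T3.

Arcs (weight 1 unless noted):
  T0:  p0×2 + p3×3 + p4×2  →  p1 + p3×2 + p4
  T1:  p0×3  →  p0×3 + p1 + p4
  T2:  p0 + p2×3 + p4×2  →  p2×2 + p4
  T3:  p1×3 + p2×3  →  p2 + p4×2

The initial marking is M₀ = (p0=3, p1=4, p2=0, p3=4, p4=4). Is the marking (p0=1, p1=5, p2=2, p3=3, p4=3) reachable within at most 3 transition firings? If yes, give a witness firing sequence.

depth 0: 1 marking
depth 1: 3 markings reached so far
depth 2: 5 markings reached so far
depth 3: 7 markings reached so far
target is not among the 7 markings reachable within 3 steps

NO — not reachable within 3 firings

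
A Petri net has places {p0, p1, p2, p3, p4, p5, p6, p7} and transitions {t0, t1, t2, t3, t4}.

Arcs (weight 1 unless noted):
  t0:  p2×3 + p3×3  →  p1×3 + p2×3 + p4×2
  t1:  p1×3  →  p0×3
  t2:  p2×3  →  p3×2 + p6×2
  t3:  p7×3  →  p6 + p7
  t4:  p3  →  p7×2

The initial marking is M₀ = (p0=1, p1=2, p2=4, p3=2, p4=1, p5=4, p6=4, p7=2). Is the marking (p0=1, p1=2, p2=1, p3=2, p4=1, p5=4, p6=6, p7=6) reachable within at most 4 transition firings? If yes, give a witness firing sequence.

step 1: fire t2:  (p0=1, p1=2, p2=4, p3=2, p4=1, p5=4, p6=4, p7=2) → (p0=1, p1=2, p2=1, p3=4, p4=1, p5=4, p6=6, p7=2)
step 2: fire t4:  (p0=1, p1=2, p2=1, p3=4, p4=1, p5=4, p6=6, p7=2) → (p0=1, p1=2, p2=1, p3=3, p4=1, p5=4, p6=6, p7=4)
step 3: fire t4:  (p0=1, p1=2, p2=1, p3=3, p4=1, p5=4, p6=6, p7=4) → (p0=1, p1=2, p2=1, p3=2, p4=1, p5=4, p6=6, p7=6)

YES — reachable via ⟨t2, t4, t4⟩ (3 firings)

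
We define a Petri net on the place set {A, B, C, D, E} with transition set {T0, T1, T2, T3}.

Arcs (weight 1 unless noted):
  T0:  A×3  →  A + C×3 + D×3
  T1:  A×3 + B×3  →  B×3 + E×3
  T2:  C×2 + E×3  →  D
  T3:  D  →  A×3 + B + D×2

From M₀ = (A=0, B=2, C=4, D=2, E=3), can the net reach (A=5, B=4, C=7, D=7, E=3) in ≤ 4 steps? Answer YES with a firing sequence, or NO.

depth 0: 1 marking
depth 1: 3 markings reached so far
depth 2: 7 markings reached so far
depth 3: 13 markings reached so far
depth 4: 23 markings reached so far
target is not among the 23 markings reachable within 4 steps

NO — not reachable within 4 firings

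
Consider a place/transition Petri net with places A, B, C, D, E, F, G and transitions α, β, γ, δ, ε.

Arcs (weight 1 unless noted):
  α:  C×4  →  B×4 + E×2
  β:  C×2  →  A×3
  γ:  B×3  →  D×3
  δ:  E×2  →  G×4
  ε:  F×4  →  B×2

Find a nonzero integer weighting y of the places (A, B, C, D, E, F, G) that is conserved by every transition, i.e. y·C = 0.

Incidence matrix C (rows=places, cols=transitions):
        α    β    γ    δ    ε
    A   0    3    0    0    0
    B   4    0   -3    0    2
    C  -4   -2    0    0    0
    D   0    0    3    0    0
    E   2    0    0   -2    0
    F   0    0    0    0   -4
    G   0    0    0    4    0

Candidate y = [4, 6, 6, 6, 0, 3, 0]; check y·C column-wise:
  col α: 4·0 + 6·4 + 6·-4 + 6·0 + 0·2 + 3·0 = 0
  col β: 4·3 + 6·0 + 6·-2 + 6·0 + 3·0 = 0
  col γ: 4·0 + 6·-3 + 6·0 + 6·3 + 3·0 = 0
  col δ: 4·0 + 6·0 + 6·0 + 6·0 + 0·-2 + 3·0 + 0·4 = 0
  col ε: 4·0 + 6·2 + 6·0 + 6·0 + 3·-4 = 0

y = (A:4, B:6, C:6, D:6, E:0, F:3, G:0)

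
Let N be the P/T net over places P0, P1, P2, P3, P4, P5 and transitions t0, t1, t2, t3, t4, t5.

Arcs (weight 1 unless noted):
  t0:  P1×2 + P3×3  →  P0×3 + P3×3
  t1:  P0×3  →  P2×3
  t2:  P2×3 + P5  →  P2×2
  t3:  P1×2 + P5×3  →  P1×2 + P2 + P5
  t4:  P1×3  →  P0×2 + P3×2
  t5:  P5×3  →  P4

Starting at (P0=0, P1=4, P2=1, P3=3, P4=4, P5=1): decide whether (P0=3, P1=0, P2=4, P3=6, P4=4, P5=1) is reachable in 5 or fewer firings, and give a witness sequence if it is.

depth 0: 1 marking
depth 1: 3 markings reached so far
depth 2: 5 markings reached so far
depth 3: 7 markings reached so far
depth 4: 9 markings reached so far
depth 5: 10 markings reached so far
target is not among the 10 markings reachable within 5 steps

NO — not reachable within 5 firings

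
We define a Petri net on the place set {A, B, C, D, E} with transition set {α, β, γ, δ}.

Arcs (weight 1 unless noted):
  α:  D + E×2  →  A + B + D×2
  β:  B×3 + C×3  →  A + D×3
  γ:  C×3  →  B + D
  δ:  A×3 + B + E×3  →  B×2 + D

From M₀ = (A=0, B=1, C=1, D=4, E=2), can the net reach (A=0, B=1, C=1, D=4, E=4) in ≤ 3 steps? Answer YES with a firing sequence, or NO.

NO — not reachable within 3 firings

depth 0: 1 marking
depth 1: 2 markings reached so far
depth 2: 2 markings reached so far
(frontier empty at depth 2; search complete)
target is not among the 2 markings reachable within 3 steps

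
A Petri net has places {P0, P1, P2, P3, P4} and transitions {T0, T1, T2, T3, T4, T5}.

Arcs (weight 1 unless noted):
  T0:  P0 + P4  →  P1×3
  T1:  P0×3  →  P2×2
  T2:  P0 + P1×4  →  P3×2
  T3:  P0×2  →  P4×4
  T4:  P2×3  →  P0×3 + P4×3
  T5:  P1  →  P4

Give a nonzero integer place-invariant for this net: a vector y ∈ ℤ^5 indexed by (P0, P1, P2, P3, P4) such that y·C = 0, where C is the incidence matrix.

Incidence matrix C (rows=places, cols=transitions):
       T0   T1   T2   T3   T4   T5
   P0  -1   -3   -1   -2    3    0
   P1   3    0   -4    0    0   -1
   P2   0    2    0    0   -3    0
   P3   0    0    2    0    0    0
   P4  -1    0    0    4    3    1

Candidate y = [2, 1, 3, 3, 1]; check y·C column-wise:
  col T0: 2·-1 + 1·3 + 3·0 + 3·0 + 1·-1 = 0
  col T1: 2·-3 + 1·0 + 3·2 + 3·0 + 1·0 = 0
  col T2: 2·-1 + 1·-4 + 3·0 + 3·2 + 1·0 = 0
  col T3: 2·-2 + 1·0 + 3·0 + 3·0 + 1·4 = 0
  col T4: 2·3 + 1·0 + 3·-3 + 3·0 + 1·3 = 0
  col T5: 2·0 + 1·-1 + 3·0 + 3·0 + 1·1 = 0

y = (P0:2, P1:1, P2:3, P3:3, P4:1)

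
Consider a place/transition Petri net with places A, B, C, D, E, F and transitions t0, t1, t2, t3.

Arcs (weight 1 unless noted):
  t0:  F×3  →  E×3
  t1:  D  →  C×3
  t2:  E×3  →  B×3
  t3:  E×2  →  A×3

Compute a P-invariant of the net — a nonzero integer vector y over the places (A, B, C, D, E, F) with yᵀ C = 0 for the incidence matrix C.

Incidence matrix C (rows=places, cols=transitions):
       t0   t1   t2   t3
    A   0    0    0    3
    B   0    0    3    0
    C   0    3    0    0
    D   0   -1    0    0
    E   3    0   -3   -2
    F  -3    0    0    0

Candidate y = [0, 0, 1, 3, 0, 0]; check y·C column-wise:
  col t0: 1·0 + 3·0 + 0·3 + 0·-3 = 0
  col t1: 1·3 + 3·-1 = 0
  col t2: 0·3 + 1·0 + 3·0 + 0·-3 = 0
  col t3: 0·3 + 1·0 + 3·0 + 0·-2 = 0

y = (A:0, B:0, C:1, D:3, E:0, F:0)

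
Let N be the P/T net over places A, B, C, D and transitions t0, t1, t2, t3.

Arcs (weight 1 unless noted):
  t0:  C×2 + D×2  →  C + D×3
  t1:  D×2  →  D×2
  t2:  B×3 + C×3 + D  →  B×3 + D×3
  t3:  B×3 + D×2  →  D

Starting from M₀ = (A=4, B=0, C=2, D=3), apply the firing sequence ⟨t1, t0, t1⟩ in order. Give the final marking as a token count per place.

(A=4, B=0, C=1, D=4)

step 1: fire t1:  (A=4, B=0, C=2, D=3) → (A=4, B=0, C=2, D=3)
step 2: fire t0:  (A=4, B=0, C=2, D=3) → (A=4, B=0, C=1, D=4)
step 3: fire t1:  (A=4, B=0, C=1, D=4) → (A=4, B=0, C=1, D=4)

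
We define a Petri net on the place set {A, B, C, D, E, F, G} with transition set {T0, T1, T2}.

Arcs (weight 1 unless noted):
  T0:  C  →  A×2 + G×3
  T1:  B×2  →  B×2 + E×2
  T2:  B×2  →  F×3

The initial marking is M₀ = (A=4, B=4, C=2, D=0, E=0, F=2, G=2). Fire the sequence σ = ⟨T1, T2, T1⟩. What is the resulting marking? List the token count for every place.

(A=4, B=2, C=2, D=0, E=4, F=5, G=2)

step 1: fire T1:  (A=4, B=4, C=2, D=0, E=0, F=2, G=2) → (A=4, B=4, C=2, D=0, E=2, F=2, G=2)
step 2: fire T2:  (A=4, B=4, C=2, D=0, E=2, F=2, G=2) → (A=4, B=2, C=2, D=0, E=2, F=5, G=2)
step 3: fire T1:  (A=4, B=2, C=2, D=0, E=2, F=5, G=2) → (A=4, B=2, C=2, D=0, E=4, F=5, G=2)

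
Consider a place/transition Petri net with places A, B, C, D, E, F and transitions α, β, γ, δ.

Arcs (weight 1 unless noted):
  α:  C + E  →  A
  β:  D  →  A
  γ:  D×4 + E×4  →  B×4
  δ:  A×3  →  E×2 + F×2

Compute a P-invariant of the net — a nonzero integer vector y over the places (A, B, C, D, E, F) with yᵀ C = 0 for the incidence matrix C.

Incidence matrix C (rows=places, cols=transitions):
        α    β    γ    δ
    A   1    1    0   -3
    B   0    0    4    0
    C  -1    0    0    0
    D   0   -1   -4    0
    E  -1    0   -4    2
    F   0    0    0    2

Candidate y = [2, 5, -1, 2, 3, 0]; check y·C column-wise:
  col α: 2·1 + 5·0 + -1·-1 + 2·0 + 3·-1 = 0
  col β: 2·1 + 5·0 + -1·0 + 2·-1 + 3·0 = 0
  col γ: 2·0 + 5·4 + -1·0 + 2·-4 + 3·-4 = 0
  col δ: 2·-3 + 5·0 + -1·0 + 2·0 + 3·2 + 0·2 = 0

y = (A:2, B:5, C:-1, D:2, E:3, F:0)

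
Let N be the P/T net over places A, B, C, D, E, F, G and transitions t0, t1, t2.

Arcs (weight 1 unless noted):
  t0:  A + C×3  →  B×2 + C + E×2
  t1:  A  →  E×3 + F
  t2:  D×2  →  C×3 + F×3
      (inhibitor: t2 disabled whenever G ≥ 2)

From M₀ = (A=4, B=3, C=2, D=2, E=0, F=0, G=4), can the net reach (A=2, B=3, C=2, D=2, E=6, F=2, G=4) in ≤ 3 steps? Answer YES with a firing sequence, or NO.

step 1: fire t1:  (A=4, B=3, C=2, D=2, E=0, F=0, G=4) → (A=3, B=3, C=2, D=2, E=3, F=1, G=4)
step 2: fire t1:  (A=3, B=3, C=2, D=2, E=3, F=1, G=4) → (A=2, B=3, C=2, D=2, E=6, F=2, G=4)

YES — reachable via ⟨t1, t1⟩ (2 firings)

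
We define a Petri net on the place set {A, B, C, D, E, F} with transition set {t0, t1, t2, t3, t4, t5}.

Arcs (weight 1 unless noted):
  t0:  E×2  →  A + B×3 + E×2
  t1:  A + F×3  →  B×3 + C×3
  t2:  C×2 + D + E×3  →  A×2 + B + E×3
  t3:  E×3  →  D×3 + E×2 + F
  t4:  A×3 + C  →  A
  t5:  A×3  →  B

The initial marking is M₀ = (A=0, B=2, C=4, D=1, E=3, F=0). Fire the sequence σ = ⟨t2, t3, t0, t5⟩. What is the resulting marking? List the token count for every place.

(A=0, B=7, C=2, D=3, E=2, F=1)

step 1: fire t2:  (A=0, B=2, C=4, D=1, E=3, F=0) → (A=2, B=3, C=2, D=0, E=3, F=0)
step 2: fire t3:  (A=2, B=3, C=2, D=0, E=3, F=0) → (A=2, B=3, C=2, D=3, E=2, F=1)
step 3: fire t0:  (A=2, B=3, C=2, D=3, E=2, F=1) → (A=3, B=6, C=2, D=3, E=2, F=1)
step 4: fire t5:  (A=3, B=6, C=2, D=3, E=2, F=1) → (A=0, B=7, C=2, D=3, E=2, F=1)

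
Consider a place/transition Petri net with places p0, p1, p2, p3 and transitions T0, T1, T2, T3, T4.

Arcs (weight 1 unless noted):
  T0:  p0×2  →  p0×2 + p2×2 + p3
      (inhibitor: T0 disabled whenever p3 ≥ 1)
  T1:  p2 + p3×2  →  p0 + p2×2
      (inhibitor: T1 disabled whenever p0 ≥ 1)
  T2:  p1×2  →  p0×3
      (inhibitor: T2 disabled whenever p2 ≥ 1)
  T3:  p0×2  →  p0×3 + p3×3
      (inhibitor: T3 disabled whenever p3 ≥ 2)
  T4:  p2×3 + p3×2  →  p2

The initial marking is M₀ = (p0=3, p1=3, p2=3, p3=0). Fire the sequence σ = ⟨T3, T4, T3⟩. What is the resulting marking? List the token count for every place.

(p0=5, p1=3, p2=1, p3=4)

step 1: fire T3:  (p0=3, p1=3, p2=3, p3=0) → (p0=4, p1=3, p2=3, p3=3)
step 2: fire T4:  (p0=4, p1=3, p2=3, p3=3) → (p0=4, p1=3, p2=1, p3=1)
step 3: fire T3:  (p0=4, p1=3, p2=1, p3=1) → (p0=5, p1=3, p2=1, p3=4)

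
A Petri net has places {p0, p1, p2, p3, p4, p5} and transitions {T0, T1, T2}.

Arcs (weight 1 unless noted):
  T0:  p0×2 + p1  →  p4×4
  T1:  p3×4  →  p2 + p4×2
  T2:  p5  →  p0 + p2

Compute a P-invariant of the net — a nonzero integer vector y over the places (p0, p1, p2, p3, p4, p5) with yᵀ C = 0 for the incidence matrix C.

Incidence matrix C (rows=places, cols=transitions):
       T0   T1   T2
   p0  -2    0    1
   p1  -1    0    0
   p2   0    1    1
   p3   0   -4    0
   p4   4    2    0
   p5   0    0   -1

Candidate y = [4, -8, -4, -1, 0, 0]; check y·C column-wise:
  col T0: 4·-2 + -8·-1 + -4·0 + -1·0 + 0·4 = 0
  col T1: 4·0 + -8·0 + -4·1 + -1·-4 + 0·2 = 0
  col T2: 4·1 + -8·0 + -4·1 + -1·0 + 0·-1 = 0

y = (p0:4, p1:-8, p2:-4, p3:-1, p4:0, p5:0)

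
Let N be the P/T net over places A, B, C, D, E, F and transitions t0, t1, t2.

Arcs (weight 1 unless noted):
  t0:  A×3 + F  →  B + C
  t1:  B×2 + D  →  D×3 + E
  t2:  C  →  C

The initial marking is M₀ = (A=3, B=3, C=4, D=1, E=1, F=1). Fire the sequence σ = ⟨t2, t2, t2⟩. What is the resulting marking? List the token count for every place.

(A=3, B=3, C=4, D=1, E=1, F=1)

step 1: fire t2:  (A=3, B=3, C=4, D=1, E=1, F=1) → (A=3, B=3, C=4, D=1, E=1, F=1)
step 2: fire t2:  (A=3, B=3, C=4, D=1, E=1, F=1) → (A=3, B=3, C=4, D=1, E=1, F=1)
step 3: fire t2:  (A=3, B=3, C=4, D=1, E=1, F=1) → (A=3, B=3, C=4, D=1, E=1, F=1)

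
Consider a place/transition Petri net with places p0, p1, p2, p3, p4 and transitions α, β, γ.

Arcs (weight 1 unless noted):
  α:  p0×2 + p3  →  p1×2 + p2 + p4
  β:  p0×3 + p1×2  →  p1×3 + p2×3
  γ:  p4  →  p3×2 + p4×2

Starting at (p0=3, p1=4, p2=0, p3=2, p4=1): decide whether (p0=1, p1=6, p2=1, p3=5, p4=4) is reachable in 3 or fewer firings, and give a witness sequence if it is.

YES — reachable via ⟨α, γ, γ⟩ (3 firings)

step 1: fire α:  (p0=3, p1=4, p2=0, p3=2, p4=1) → (p0=1, p1=6, p2=1, p3=1, p4=2)
step 2: fire γ:  (p0=1, p1=6, p2=1, p3=1, p4=2) → (p0=1, p1=6, p2=1, p3=3, p4=3)
step 3: fire γ:  (p0=1, p1=6, p2=1, p3=3, p4=3) → (p0=1, p1=6, p2=1, p3=5, p4=4)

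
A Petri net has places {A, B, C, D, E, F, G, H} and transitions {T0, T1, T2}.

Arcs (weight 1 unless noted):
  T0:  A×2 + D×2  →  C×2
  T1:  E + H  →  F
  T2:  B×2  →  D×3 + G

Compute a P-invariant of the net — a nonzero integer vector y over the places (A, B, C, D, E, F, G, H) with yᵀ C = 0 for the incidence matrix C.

Incidence matrix C (rows=places, cols=transitions):
       T0   T1   T2
    A  -2    0    0
    B   0    0   -2
    C   2    0    0
    D  -2    0    3
    E   0   -1    0
    F   0    1    0
    G   0    0    1
    H   0   -1    0

Candidate y = [1, 0, 1, 0, 0, 0, 0, 0]; check y·C column-wise:
  col T0: 1·-2 + 1·2 + 0·-2 = 0
  col T1: 1·0 + 1·0 + 0·-1 + 0·1 + 0·-1 = 0
  col T2: 1·0 + 0·-2 + 1·0 + 0·3 + 0·1 = 0

y = (A:1, B:0, C:1, D:0, E:0, F:0, G:0, H:0)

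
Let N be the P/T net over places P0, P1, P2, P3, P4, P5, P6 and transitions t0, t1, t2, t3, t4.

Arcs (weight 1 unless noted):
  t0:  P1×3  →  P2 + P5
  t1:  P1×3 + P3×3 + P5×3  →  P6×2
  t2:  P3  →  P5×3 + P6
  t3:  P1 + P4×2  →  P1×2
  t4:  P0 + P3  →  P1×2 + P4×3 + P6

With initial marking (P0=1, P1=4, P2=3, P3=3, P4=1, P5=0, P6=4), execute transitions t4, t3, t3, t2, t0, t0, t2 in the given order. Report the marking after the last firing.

step 1: fire t4:  (P0=1, P1=4, P2=3, P3=3, P4=1, P5=0, P6=4) → (P0=0, P1=6, P2=3, P3=2, P4=4, P5=0, P6=5)
step 2: fire t3:  (P0=0, P1=6, P2=3, P3=2, P4=4, P5=0, P6=5) → (P0=0, P1=7, P2=3, P3=2, P4=2, P5=0, P6=5)
step 3: fire t3:  (P0=0, P1=7, P2=3, P3=2, P4=2, P5=0, P6=5) → (P0=0, P1=8, P2=3, P3=2, P4=0, P5=0, P6=5)
step 4: fire t2:  (P0=0, P1=8, P2=3, P3=2, P4=0, P5=0, P6=5) → (P0=0, P1=8, P2=3, P3=1, P4=0, P5=3, P6=6)
step 5: fire t0:  (P0=0, P1=8, P2=3, P3=1, P4=0, P5=3, P6=6) → (P0=0, P1=5, P2=4, P3=1, P4=0, P5=4, P6=6)
step 6: fire t0:  (P0=0, P1=5, P2=4, P3=1, P4=0, P5=4, P6=6) → (P0=0, P1=2, P2=5, P3=1, P4=0, P5=5, P6=6)
step 7: fire t2:  (P0=0, P1=2, P2=5, P3=1, P4=0, P5=5, P6=6) → (P0=0, P1=2, P2=5, P3=0, P4=0, P5=8, P6=7)

(P0=0, P1=2, P2=5, P3=0, P4=0, P5=8, P6=7)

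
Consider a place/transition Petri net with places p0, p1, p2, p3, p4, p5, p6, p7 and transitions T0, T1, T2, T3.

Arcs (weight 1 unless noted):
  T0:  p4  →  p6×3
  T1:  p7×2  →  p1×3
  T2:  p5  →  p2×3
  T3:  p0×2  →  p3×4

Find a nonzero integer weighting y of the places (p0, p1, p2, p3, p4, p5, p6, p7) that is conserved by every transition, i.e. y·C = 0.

Incidence matrix C (rows=places, cols=transitions):
       T0   T1   T2   T3
   p0   0    0    0   -2
   p1   0    3    0    0
   p2   0    0    3    0
   p3   0    0    0    4
   p4  -1    0    0    0
   p5   0    0   -1    0
   p6   3    0    0    0
   p7   0   -2    0    0

Candidate y = [2, 0, 0, 1, 0, 0, 0, 0]; check y·C column-wise:
  col T0: 2·0 + 1·0 + 0·-1 + 0·3 = 0
  col T1: 2·0 + 0·3 + 1·0 + 0·-2 = 0
  col T2: 2·0 + 0·3 + 1·0 + 0·-1 = 0
  col T3: 2·-2 + 1·4 = 0

y = (p0:2, p1:0, p2:0, p3:1, p4:0, p5:0, p6:0, p7:0)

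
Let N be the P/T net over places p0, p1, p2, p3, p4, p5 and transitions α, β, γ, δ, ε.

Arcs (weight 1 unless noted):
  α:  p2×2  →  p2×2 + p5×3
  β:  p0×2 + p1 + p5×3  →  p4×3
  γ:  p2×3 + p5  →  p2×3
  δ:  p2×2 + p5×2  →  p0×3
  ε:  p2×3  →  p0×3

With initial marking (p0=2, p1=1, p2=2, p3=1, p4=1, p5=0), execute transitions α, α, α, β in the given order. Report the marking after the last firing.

step 1: fire α:  (p0=2, p1=1, p2=2, p3=1, p4=1, p5=0) → (p0=2, p1=1, p2=2, p3=1, p4=1, p5=3)
step 2: fire α:  (p0=2, p1=1, p2=2, p3=1, p4=1, p5=3) → (p0=2, p1=1, p2=2, p3=1, p4=1, p5=6)
step 3: fire α:  (p0=2, p1=1, p2=2, p3=1, p4=1, p5=6) → (p0=2, p1=1, p2=2, p3=1, p4=1, p5=9)
step 4: fire β:  (p0=2, p1=1, p2=2, p3=1, p4=1, p5=9) → (p0=0, p1=0, p2=2, p3=1, p4=4, p5=6)

(p0=0, p1=0, p2=2, p3=1, p4=4, p5=6)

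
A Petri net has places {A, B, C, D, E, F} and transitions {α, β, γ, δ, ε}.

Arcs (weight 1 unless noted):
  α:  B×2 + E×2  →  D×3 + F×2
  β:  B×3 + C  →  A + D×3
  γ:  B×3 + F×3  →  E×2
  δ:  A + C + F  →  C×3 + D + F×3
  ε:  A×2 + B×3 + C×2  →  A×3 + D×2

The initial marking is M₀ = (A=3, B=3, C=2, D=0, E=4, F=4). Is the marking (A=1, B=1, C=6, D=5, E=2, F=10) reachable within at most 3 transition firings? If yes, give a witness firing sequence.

YES — reachable via ⟨α, δ, δ⟩ (3 firings)

step 1: fire α:  (A=3, B=3, C=2, D=0, E=4, F=4) → (A=3, B=1, C=2, D=3, E=2, F=6)
step 2: fire δ:  (A=3, B=1, C=2, D=3, E=2, F=6) → (A=2, B=1, C=4, D=4, E=2, F=8)
step 3: fire δ:  (A=2, B=1, C=4, D=4, E=2, F=8) → (A=1, B=1, C=6, D=5, E=2, F=10)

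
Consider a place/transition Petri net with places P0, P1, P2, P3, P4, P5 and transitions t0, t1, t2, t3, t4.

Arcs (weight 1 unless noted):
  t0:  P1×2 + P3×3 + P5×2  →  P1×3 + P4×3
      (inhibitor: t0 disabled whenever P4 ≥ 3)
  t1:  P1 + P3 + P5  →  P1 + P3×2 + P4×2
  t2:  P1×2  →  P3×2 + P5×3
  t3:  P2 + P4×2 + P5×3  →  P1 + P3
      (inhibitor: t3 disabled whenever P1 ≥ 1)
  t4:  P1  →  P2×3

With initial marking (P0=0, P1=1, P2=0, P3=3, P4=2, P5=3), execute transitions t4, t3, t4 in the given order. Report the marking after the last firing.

step 1: fire t4:  (P0=0, P1=1, P2=0, P3=3, P4=2, P5=3) → (P0=0, P1=0, P2=3, P3=3, P4=2, P5=3)
step 2: fire t3:  (P0=0, P1=0, P2=3, P3=3, P4=2, P5=3) → (P0=0, P1=1, P2=2, P3=4, P4=0, P5=0)
step 3: fire t4:  (P0=0, P1=1, P2=2, P3=4, P4=0, P5=0) → (P0=0, P1=0, P2=5, P3=4, P4=0, P5=0)

(P0=0, P1=0, P2=5, P3=4, P4=0, P5=0)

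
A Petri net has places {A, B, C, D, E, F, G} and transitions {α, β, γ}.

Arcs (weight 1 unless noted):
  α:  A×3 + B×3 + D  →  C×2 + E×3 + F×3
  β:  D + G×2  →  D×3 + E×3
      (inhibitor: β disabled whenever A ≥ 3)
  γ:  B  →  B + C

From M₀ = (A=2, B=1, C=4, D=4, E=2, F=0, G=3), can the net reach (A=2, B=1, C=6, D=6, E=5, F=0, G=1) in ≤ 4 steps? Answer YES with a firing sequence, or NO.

step 1: fire β:  (A=2, B=1, C=4, D=4, E=2, F=0, G=3) → (A=2, B=1, C=4, D=6, E=5, F=0, G=1)
step 2: fire γ:  (A=2, B=1, C=4, D=6, E=5, F=0, G=1) → (A=2, B=1, C=5, D=6, E=5, F=0, G=1)
step 3: fire γ:  (A=2, B=1, C=5, D=6, E=5, F=0, G=1) → (A=2, B=1, C=6, D=6, E=5, F=0, G=1)

YES — reachable via ⟨β, γ, γ⟩ (3 firings)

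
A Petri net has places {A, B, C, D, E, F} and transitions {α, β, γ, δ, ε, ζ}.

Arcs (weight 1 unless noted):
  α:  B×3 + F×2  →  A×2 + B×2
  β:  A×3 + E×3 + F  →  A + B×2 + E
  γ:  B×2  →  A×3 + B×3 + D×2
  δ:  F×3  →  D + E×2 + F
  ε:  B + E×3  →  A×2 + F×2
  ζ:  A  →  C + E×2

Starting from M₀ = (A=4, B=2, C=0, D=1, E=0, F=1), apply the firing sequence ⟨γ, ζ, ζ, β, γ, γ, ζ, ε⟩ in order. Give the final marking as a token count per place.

step 1: fire γ:  (A=4, B=2, C=0, D=1, E=0, F=1) → (A=7, B=3, C=0, D=3, E=0, F=1)
step 2: fire ζ:  (A=7, B=3, C=0, D=3, E=0, F=1) → (A=6, B=3, C=1, D=3, E=2, F=1)
step 3: fire ζ:  (A=6, B=3, C=1, D=3, E=2, F=1) → (A=5, B=3, C=2, D=3, E=4, F=1)
step 4: fire β:  (A=5, B=3, C=2, D=3, E=4, F=1) → (A=3, B=5, C=2, D=3, E=2, F=0)
step 5: fire γ:  (A=3, B=5, C=2, D=3, E=2, F=0) → (A=6, B=6, C=2, D=5, E=2, F=0)
step 6: fire γ:  (A=6, B=6, C=2, D=5, E=2, F=0) → (A=9, B=7, C=2, D=7, E=2, F=0)
step 7: fire ζ:  (A=9, B=7, C=2, D=7, E=2, F=0) → (A=8, B=7, C=3, D=7, E=4, F=0)
step 8: fire ε:  (A=8, B=7, C=3, D=7, E=4, F=0) → (A=10, B=6, C=3, D=7, E=1, F=2)

(A=10, B=6, C=3, D=7, E=1, F=2)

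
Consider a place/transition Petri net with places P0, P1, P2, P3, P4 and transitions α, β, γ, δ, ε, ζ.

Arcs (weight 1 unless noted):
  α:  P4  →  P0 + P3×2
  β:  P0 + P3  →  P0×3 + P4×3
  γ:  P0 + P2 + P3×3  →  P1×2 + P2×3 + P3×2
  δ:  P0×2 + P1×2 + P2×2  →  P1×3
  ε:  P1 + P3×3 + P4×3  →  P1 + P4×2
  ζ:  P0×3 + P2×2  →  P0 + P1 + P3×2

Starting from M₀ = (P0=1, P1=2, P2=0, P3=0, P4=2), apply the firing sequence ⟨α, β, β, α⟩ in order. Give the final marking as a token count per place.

(P0=7, P1=2, P2=0, P3=2, P4=6)

step 1: fire α:  (P0=1, P1=2, P2=0, P3=0, P4=2) → (P0=2, P1=2, P2=0, P3=2, P4=1)
step 2: fire β:  (P0=2, P1=2, P2=0, P3=2, P4=1) → (P0=4, P1=2, P2=0, P3=1, P4=4)
step 3: fire β:  (P0=4, P1=2, P2=0, P3=1, P4=4) → (P0=6, P1=2, P2=0, P3=0, P4=7)
step 4: fire α:  (P0=6, P1=2, P2=0, P3=0, P4=7) → (P0=7, P1=2, P2=0, P3=2, P4=6)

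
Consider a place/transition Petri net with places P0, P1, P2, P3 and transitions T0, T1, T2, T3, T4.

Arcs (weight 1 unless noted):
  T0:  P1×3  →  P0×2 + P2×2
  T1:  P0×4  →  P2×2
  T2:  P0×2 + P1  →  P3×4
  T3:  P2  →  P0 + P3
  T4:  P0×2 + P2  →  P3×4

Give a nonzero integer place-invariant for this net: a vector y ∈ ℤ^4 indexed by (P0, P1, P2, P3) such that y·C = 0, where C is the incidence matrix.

Incidence matrix C (rows=places, cols=transitions):
       T0   T1   T2   T3   T4
   P0   2   -4   -2    1   -2
   P1  -3    0   -1    0    0
   P2   2    2    0   -1   -1
   P3   0    0    4    1    4

Candidate y = [1, 2, 2, 1]; check y·C column-wise:
  col T0: 1·2 + 2·-3 + 2·2 + 1·0 = 0
  col T1: 1·-4 + 2·0 + 2·2 + 1·0 = 0
  col T2: 1·-2 + 2·-1 + 2·0 + 1·4 = 0
  col T3: 1·1 + 2·0 + 2·-1 + 1·1 = 0
  col T4: 1·-2 + 2·0 + 2·-1 + 1·4 = 0

y = (P0:1, P1:2, P2:2, P3:1)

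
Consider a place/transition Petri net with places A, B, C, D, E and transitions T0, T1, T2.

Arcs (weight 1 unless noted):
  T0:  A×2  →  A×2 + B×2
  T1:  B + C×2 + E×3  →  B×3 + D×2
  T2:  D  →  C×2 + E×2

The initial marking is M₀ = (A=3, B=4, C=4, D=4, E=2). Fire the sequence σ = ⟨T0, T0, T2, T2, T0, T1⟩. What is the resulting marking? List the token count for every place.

step 1: fire T0:  (A=3, B=4, C=4, D=4, E=2) → (A=3, B=6, C=4, D=4, E=2)
step 2: fire T0:  (A=3, B=6, C=4, D=4, E=2) → (A=3, B=8, C=4, D=4, E=2)
step 3: fire T2:  (A=3, B=8, C=4, D=4, E=2) → (A=3, B=8, C=6, D=3, E=4)
step 4: fire T2:  (A=3, B=8, C=6, D=3, E=4) → (A=3, B=8, C=8, D=2, E=6)
step 5: fire T0:  (A=3, B=8, C=8, D=2, E=6) → (A=3, B=10, C=8, D=2, E=6)
step 6: fire T1:  (A=3, B=10, C=8, D=2, E=6) → (A=3, B=12, C=6, D=4, E=3)

(A=3, B=12, C=6, D=4, E=3)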